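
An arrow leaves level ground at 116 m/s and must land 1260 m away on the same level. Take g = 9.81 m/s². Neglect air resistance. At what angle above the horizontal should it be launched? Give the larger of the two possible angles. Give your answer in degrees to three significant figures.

56.6°

From R = (v₀²/g) sin 2θ: sin 2θ = 9.81 × 1260 / 13456 = 0.9186.
2θ = 66.72° or 180° − 66.72° = 113.3°, so θ = 33.36° or 56.64°.
The larger angle is 56.64°.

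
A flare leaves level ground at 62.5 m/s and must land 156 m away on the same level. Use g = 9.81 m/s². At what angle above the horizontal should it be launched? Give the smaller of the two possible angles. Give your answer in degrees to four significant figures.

From R = (v₀²/g) sin 2θ: sin 2θ = 9.81 × 156 / 3906.2 = 0.3918.
2θ = 23.06° or 180° − 23.06° = 156.9°, so θ = 11.53° or 78.47°.
The smaller angle is 11.53°.

11.53°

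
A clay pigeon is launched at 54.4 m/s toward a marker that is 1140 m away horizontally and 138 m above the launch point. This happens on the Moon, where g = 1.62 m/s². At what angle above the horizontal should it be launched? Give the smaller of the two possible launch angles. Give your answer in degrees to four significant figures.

27.30°

Trajectory: y = x tanθ − g x² (1 + tan²θ)/(2v₀²). With x = 1140, y = 138, v₀ = 54.4, g = 1.62:
355.7 tan²θ − 1140 tanθ + (493.7) = 0.
tanθ = [1140 ± √(1140² − 4 × 355.7 × (493.7))] / (2 × 355.7) = (1140 ± 772.7) / 711.4, giving tanθ = 0.5162 or 2.689.
θ = 27.30° or 69.60°; the smaller is 27.30°.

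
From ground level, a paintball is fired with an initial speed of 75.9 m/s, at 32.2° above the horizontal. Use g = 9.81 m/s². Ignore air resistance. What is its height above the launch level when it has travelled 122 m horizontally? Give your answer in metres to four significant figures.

vₓ = 75.90 cos 32.2° = 64.23 m/s; v_y0 = 75.90 sin 32.2° = 40.45 m/s.
At x = 122 m, t = x/vₓ = 122/64.23 = 1.900 s.
Height: y = v_y0 t − ½ g t² = 40.45 × 1.900 − 4.905 × 1.900² = 76.83 − 17.70 = 59.13 m.

59.13 m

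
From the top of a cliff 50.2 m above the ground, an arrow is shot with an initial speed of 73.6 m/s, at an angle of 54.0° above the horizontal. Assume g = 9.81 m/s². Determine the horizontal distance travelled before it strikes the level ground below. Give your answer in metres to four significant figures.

vₓ = 73.60 cos 54.0° = 43.26 m/s; v_y0 = 73.60 sin 54.0° = 59.54 m/s.
With up positive and y = 0 at the ground: y(t) = 50.2 + (59.54) t − 4.905 t². Setting y = 0 and taking the positive root: t = [59.54 + √(59.54² + 2·9.81·50.2)] / 9.81 = (59.54 + 67.31) / 9.81 = 12.93 s.
Horizontal distance: R = vₓ t = 43.26 × 12.93 = 559.4 m.

559.4 m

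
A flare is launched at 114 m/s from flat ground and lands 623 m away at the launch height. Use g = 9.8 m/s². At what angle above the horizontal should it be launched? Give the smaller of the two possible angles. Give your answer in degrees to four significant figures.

14.01°

Level-ground range R = v₀² sin(2θ)/g ⇒ sin(2θ) = gR/v₀² = 9.80 × 623 / 114² = 0.4698.
2θ = 28.02° or 180° − 28.02° = 152.0°, so θ = 14.01° or 75.99°.
The smaller angle is 14.01°.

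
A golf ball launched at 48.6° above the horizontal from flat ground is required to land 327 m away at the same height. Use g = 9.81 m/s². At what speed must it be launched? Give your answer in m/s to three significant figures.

56.9 m/s

On level ground R = v₀² sin 2θ / g ⇒ v₀ = √(gR / sin 2θ).
v₀ = √(9.81 × 327 / sin 97.20°) = √(3208 / 0.9921) = √3233.4 = 56.86 m/s.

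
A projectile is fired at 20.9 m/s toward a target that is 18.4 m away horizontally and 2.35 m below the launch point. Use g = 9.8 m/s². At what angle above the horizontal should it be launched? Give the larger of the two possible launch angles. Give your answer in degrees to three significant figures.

Trajectory: y = x tanθ − g x² (1 + tan²θ)/(2v₀²). With x = 18.4, y = −2.35, v₀ = 20.9, g = 9.80:
3.798 tan²θ − 18.4 tanθ + (1.448) = 0.
tanθ = [18.4 ± √(18.4² − 4 × 3.798 × (1.448))] / (2 × 3.798) = (18.4 ± 17.79) / 7.596, giving tanθ = 0.08001 or 4.765.
θ = 4.574° or 78.15°; the larger is 78.15°.

78.1°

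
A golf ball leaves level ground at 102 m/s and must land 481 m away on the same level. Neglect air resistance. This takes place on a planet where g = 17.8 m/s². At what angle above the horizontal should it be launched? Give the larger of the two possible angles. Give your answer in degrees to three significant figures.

R = v₀² sin 2θ / g gives sin 2θ = gR/v₀² = 17.8·481/102² = 0.8229.
2θ = 55.38° or 180° − 55.38° = 124.6°, so θ = 27.69° or 62.31°.
The larger angle is 62.31°.

62.3°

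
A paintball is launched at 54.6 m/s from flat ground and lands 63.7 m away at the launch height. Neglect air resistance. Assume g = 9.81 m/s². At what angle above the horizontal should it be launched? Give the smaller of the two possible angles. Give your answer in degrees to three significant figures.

6.05°

Level-ground range R = v₀² sin(2θ)/g ⇒ sin(2θ) = gR/v₀² = 9.81 × 63.7 / 54.6² = 0.2096.
2θ = 12.10° or 180° − 12.10° = 167.9°, so θ = 6.050° or 83.95°.
The smaller angle is 6.050°.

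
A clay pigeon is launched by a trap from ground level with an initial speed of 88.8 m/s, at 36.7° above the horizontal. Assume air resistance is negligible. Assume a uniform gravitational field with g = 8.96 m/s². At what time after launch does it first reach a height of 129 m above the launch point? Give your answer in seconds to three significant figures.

vₓ = 88.80 cos 36.7° = 71.20 m/s; v_y0 = 88.80 sin 36.7° = 53.07 m/s.
Height y(t) = 53.07 t − 4.480 t² = 129 gives 4.480 t² − 53.07 t + 129 = 0.
t = [53.07 ± √(53.07² − 2·8.96·129)] / 8.96 = (53.07 ± 22.46) / 8.96, so t = 3.416 s or t = 8.430 s.
The first (ascending) time is 3.416 s.

3.42 s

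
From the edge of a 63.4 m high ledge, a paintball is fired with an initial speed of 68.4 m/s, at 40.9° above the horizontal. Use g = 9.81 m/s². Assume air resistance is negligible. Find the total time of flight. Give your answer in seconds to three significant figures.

vₓ = 68.40 cos 40.9° = 51.70 m/s; v_y0 = 68.40 sin 40.9° = 44.78 m/s.
Vertical motion (up positive, ground at y = 0): 4.905 t² − (44.78) t − 63.4 = 0, so t = (44.78 + √(44.78² + 2·9.81·63.4)) / 9.81 = (44.78 + 57.00) / 9.81 = 10.38 s.

10.4 s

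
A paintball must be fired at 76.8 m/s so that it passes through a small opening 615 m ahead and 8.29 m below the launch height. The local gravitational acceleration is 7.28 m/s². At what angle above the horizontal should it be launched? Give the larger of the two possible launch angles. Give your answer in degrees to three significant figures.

65.5°

Trajectory: y = x tanθ − g x² (1 + tan²θ)/(2v₀²). With x = 615, y = −8.29, v₀ = 76.8, g = 7.28:
233.4 tan²θ − 615 tanθ + (225.1) = 0.
tanθ = [615 ± √(615² − 4 × 233.4 × (225.1))] / (2 × 233.4) = (615 ± 409.9) / 466.8, giving tanθ = 0.4393 or 2.195.
θ = 23.72° or 65.51°; the larger is 65.51°.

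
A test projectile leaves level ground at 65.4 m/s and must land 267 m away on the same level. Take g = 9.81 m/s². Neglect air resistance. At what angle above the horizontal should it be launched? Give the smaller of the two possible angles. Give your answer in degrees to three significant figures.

From R = (v₀²/g) sin 2θ: sin 2θ = 9.81 × 267 / 4277.2 = 0.6124.
2θ = 37.76° or 180° − 37.76° = 142.2°, so θ = 18.88° or 71.12°.
The smaller angle is 18.88°.

18.9°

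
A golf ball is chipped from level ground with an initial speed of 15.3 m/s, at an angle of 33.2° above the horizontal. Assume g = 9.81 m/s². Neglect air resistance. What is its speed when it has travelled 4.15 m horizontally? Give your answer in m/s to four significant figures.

vₓ = 15.30 cos 33.2° = 12.80 m/s; v_y0 = 15.30 sin 33.2° = 8.378 m/s.
x = vₓ t ⇒ t = 4.15/12.80 = 0.3242 s.
Vertical velocity there: v_y = v_y0 − g t = 8.378 − 9.81 × 0.3242 = 5.198 m/s.
Speed: √(vₓ² + v_y²) = √(12.80² + 5.198²) = 13.82 m/s.

13.82 m/s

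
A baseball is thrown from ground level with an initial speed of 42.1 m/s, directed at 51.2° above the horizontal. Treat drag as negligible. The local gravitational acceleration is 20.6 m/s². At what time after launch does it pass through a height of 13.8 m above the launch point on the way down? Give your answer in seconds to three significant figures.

2.69 s

Resolve: vₓ = 42.10 cos 51.2° = 26.38 m/s and v_y0 = 42.10 sin 51.2° = 32.81 m/s.
Require v_y0 t − ½ g t² = 13.8, i.e. 10.30 t² − 32.81 t + 13.8 = 0.
Quadratic formula: t = (32.81 ± √507.94) / 20.6 = (32.81 ± 22.54) / 20.6 → t = 0.4987 s or 2.687 s.
The descending-branch root is 2.687 s.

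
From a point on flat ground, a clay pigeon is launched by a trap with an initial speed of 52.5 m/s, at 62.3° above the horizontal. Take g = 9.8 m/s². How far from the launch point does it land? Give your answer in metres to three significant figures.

232 m

vₓ = 52.50 cos 62.3° = 24.40 m/s; v_y0 = 52.50 sin 62.3° = 46.48 m/s.
Time aloft: T = 2 v_y0 / g = 2 × 46.48 / 9.80 = 9.486 s.
Horizontal distance R = vₓ T = 24.40 × 9.486 = 231.5 m.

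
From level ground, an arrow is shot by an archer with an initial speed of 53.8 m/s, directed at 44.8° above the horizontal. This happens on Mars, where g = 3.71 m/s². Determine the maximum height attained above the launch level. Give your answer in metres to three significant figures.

Horizontal component vₓ = 53.80 cos 44.8° = 38.17 m/s; vertical v_y0 = 53.80 sin 44.8° = 37.91 m/s.
Peak height H = v_y0² / (2g) = 1437.1 / 7.420 = 193.7 m.

194 m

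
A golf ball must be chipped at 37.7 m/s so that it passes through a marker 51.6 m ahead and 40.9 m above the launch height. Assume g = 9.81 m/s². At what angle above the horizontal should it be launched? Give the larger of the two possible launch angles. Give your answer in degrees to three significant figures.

77.1°

Trajectory: y = x tanθ − g x² (1 + tan²θ)/(2v₀²). With x = 51.6, y = 40.9, v₀ = 37.7, g = 9.81:
9.189 tan²θ − 51.6 tanθ + (50.09) = 0.
tanθ = [51.6 ± √(51.6² − 4 × 9.189 × (50.09))] / (2 × 9.189) = (51.6 ± 28.66) / 18.38, giving tanθ = 1.248 or 4.367.
θ = 51.30° or 77.10°; the larger is 77.10°.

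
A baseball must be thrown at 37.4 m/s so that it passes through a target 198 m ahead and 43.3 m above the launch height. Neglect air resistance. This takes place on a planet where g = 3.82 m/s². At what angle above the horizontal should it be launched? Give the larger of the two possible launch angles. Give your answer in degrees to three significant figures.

72.2°

Trajectory: y = x tanθ − g x² (1 + tan²θ)/(2v₀²). With x = 198, y = 43.3, v₀ = 37.4, g = 3.82:
53.53 tan²θ − 198 tanθ + (96.83) = 0.
tanθ = [198 ± √(198² − 4 × 53.53 × (96.83))] / (2 × 53.53) = (198 ± 135.9) / 107.1, giving tanθ = 0.5800 or 3.119.
θ = 30.11° or 72.22°; the larger is 72.22°.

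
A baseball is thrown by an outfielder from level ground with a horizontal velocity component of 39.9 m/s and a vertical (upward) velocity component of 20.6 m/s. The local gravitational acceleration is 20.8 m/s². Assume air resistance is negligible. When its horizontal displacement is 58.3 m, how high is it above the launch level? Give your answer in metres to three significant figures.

Time to reach x = 58.3 m: t = x/vₓ = 58.3/39.90 = 1.461 s.
Height: y = v_y0 t − ½ g t² = 20.60 × 1.461 − 10.40 × 1.461² = 30.10 − 22.20 = 7.896 m.

7.90 m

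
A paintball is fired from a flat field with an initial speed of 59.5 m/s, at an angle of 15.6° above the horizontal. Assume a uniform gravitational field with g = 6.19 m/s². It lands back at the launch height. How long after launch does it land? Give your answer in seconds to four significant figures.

5.170 s

Components: vₓ = 59.50 cos 15.6° = 57.31 m/s, v_y0 = 59.50 sin 15.6° = 16.00 m/s.
Landing at launch height ⇒ T = 2 v_y0 / g = 2 × 16.00 / 6.19 = 5.170 s.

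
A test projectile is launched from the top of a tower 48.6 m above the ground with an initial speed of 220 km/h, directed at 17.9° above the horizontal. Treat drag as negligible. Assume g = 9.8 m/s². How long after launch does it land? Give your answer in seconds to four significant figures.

5.603 s

Convert: 220 km/h = 220/3.6 = 61.11 m/s.
Components: vₓ = 61.11 cos 17.9° = 58.15 m/s, v_y0 = 61.11 sin 17.9° = 18.78 m/s.
Vertical motion (up positive, ground at y = 0): 4.900 t² − (18.78) t − 48.6 = 0, so t = (18.78 + √(18.78² + 2·9.80·48.6)) / 9.80 = (18.78 + 36.13) / 9.80 = 5.603 s.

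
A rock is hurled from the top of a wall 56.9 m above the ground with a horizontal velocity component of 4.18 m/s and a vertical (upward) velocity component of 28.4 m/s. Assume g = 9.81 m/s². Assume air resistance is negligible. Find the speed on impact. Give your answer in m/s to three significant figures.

The projectile lands when y = 56.9 + (28.40) t − ½·9.81·t² = 0. Positive root: t = (28.40 + √(28.40² + 2·9.81·56.9)) / 9.81 = (28.40 + 43.85) / 9.81 = 7.365 s.
Vertical velocity at impact: v_y = v_y0 − g t = 28.40 − 9.81 × 7.365 = −43.85 m/s.
Speed: |v| = √(vₓ² + v_y²) = √(4.180² + 43.85²) = 44.05 m/s.

44.1 m/s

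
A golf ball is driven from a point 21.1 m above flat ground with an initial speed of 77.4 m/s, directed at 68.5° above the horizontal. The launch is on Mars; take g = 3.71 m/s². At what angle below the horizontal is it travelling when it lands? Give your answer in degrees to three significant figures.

68.8°

Components: vₓ = 77.40 cos 68.5° = 28.37 m/s, v_y0 = 77.40 sin 68.5° = 72.01 m/s.
With up positive and y = 0 at the ground: y(t) = 21.1 + (72.01) t − 1.855 t². Setting y = 0 and taking the positive root: t = [72.01 + √(72.01² + 2·3.71·21.1)] / 3.71 = (72.01 + 73.09) / 3.71 = 39.11 s.
At impact: v_y = v_y0 − g t = −73.09 m/s; vₓ = 28.37 m/s.
Angle below horizontal: arctan(|v_y|/vₓ) = arctan(73.09/28.37) = 68.79°.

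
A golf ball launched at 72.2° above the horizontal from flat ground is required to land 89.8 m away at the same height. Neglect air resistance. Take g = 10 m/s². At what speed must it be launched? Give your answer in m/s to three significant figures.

From R = (v₀² / g) sin 2θ: v₀ = √(gR / sin 2θ).
v₀ = √(10.0 × 89.8 / sin 144.4°) = √(898.0 / 0.5821) = √1542.6 = 39.28 m/s.

39.3 m/s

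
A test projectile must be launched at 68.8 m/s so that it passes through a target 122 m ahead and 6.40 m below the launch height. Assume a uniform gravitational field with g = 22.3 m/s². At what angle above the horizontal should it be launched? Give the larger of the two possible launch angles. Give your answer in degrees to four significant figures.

Trajectory: y = x tanθ − g x² (1 + tan²θ)/(2v₀²). With x = 122, y = −6.40, v₀ = 68.8, g = 22.3:
35.06 tan²θ − 122 tanθ + (28.66) = 0.
tanθ = [122 ± √(122² − 4 × 35.06 × (28.66))] / (2 × 35.06) = (122 ± 104.2) / 70.12, giving tanθ = 0.2534 or 3.226.
θ = 14.22° or 72.78°; the larger is 72.78°.

72.78°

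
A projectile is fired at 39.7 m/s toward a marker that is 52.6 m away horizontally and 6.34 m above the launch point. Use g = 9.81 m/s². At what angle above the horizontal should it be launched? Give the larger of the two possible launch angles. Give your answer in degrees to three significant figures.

Trajectory: y = x tanθ − g x² (1 + tan²θ)/(2v₀²). With x = 52.6, y = 6.34, v₀ = 39.7, g = 9.81:
8.611 tan²θ − 52.6 tanθ + (14.95) = 0.
tanθ = [52.6 ± √(52.6² − 4 × 8.611 × (14.95))] / (2 × 8.611) = (52.6 ± 47.45) / 17.22, giving tanθ = 0.2989 or 5.810.
θ = 16.64° or 80.23°; the larger is 80.23°.

80.2°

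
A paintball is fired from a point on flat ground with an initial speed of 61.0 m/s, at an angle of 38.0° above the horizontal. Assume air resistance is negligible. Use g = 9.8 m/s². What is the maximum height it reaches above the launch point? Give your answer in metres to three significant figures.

72.0 m

Resolve: vₓ = 61.00 cos 38.0° = 48.07 m/s and v_y0 = 61.00 sin 38.0° = 37.56 m/s.
At the apex v_y = 0, so H = v_y0²/(2g) = 37.56²/19.60 = 71.96 m.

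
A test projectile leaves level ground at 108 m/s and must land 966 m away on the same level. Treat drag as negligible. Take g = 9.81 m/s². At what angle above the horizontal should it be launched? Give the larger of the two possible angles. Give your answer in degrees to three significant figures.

From R = (v₀²/g) sin 2θ: sin 2θ = 9.81 × 966 / 11664 = 0.8125.
2θ = 54.34° or 180° − 54.34° = 125.7°, so θ = 27.17° or 62.83°.
The larger angle is 62.83°.

62.8°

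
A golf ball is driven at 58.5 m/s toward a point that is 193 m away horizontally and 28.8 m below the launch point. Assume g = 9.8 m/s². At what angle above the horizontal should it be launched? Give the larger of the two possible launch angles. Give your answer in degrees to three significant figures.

74.0°

Trajectory: y = x tanθ − g x² (1 + tan²θ)/(2v₀²). With x = 193, y = −28.8, v₀ = 58.5, g = 9.80:
53.33 tan²θ − 193 tanθ + (24.53) = 0.
tanθ = [193 ± √(193² − 4 × 53.33 × (24.53))] / (2 × 53.33) = (193 ± 178.9) / 106.7, giving tanθ = 0.1319 or 3.487.
θ = 7.515° or 74.00°; the larger is 74.00°.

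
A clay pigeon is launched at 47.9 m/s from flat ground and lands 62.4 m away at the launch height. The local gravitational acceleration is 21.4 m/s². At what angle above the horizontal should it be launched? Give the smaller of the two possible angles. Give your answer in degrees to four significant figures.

17.80°

R = v₀² sin 2θ / g gives sin 2θ = gR/v₀² = 21.4·62.4/47.9² = 0.5820.
2θ = 35.59° or 180° − 35.59° = 144.4°, so θ = 17.80° or 72.20°.
The smaller angle is 17.80°.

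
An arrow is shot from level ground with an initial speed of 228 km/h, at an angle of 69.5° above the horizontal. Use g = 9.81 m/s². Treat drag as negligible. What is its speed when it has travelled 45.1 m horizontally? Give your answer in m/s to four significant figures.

Convert: 228 km/h = 228/3.6 = 63.33 m/s.
Horizontal component vₓ = 63.33 cos 69.5° = 22.18 m/s; vertical v_y0 = 63.33 sin 69.5° = 59.32 m/s.
At x = 45.1 m, t = x/vₓ = 45.1/22.18 = 2.033 s.
Vertical velocity there: v_y = v_y0 − g t = 59.32 − 9.81 × 2.033 = 39.38 m/s.
Speed: √(vₓ² + v_y²) = √(22.18² + 39.38²) = 45.19 m/s.

45.19 m/s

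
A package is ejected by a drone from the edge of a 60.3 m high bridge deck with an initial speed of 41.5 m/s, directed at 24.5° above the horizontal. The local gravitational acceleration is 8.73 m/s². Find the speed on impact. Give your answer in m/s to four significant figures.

52.68 m/s

Resolve: vₓ = 41.50 cos 24.5° = 37.76 m/s and v_y0 = 41.50 sin 24.5° = 17.21 m/s.
With up positive and y = 0 at the ground: y(t) = 60.3 + (17.21) t − 4.365 t². Setting y = 0 and taking the positive root: t = [17.21 + √(17.21² + 2·8.73·60.3)] / 8.73 = (17.21 + 36.73) / 8.73 = 6.179 s.
Vertical velocity at impact: v_y = v_y0 − g t = 17.21 − 8.73 × 6.179 = −36.73 m/s.
Speed: |v| = √(vₓ² + v_y²) = √(37.76² + 36.73²) = 52.68 m/s.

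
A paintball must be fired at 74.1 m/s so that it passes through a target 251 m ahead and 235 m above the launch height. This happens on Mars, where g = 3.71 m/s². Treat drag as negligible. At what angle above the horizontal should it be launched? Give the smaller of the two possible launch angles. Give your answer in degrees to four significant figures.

48.47°

Trajectory: y = x tanθ − g x² (1 + tan²θ)/(2v₀²). With x = 251, y = 235, v₀ = 74.1, g = 3.71:
21.28 tan²θ − 251 tanθ + (256.3) = 0.
tanθ = [251 ± √(251² − 4 × 21.28 × (256.3))] / (2 × 21.28) = (251 ± 202.9) / 42.57, giving tanθ = 1.129 or 10.66.
θ = 48.47° or 84.64°; the smaller is 48.47°.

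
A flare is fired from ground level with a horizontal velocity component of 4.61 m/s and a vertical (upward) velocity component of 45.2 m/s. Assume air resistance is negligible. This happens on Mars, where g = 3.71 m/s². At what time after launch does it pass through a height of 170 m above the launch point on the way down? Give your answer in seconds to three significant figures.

Set y = v_y0 t − ½ g t² = 170: 1.855 t² − 45.20 t + 170 = 0.
Quadratic formula: t = (45.20 ± √781.64) / 3.71 = (45.20 ± 27.96) / 3.71 → t = 4.647 s or 19.72 s.
The descending-branch root is 19.72 s.

19.7 s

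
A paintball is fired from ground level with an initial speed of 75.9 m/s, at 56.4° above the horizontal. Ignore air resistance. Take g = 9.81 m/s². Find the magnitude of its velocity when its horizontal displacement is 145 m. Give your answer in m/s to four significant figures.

51.24 m/s

Resolve: vₓ = 75.90 cos 56.4° = 42.00 m/s and v_y0 = 75.90 sin 56.4° = 63.22 m/s.
At x = 145 m, t = x/vₓ = 145/42.00 = 3.452 s.
Vertical velocity there: v_y = v_y0 − g t = 63.22 − 9.81 × 3.452 = 29.35 m/s.
Speed: √(vₓ² + v_y²) = √(42.00² + 29.35²) = 51.24 m/s.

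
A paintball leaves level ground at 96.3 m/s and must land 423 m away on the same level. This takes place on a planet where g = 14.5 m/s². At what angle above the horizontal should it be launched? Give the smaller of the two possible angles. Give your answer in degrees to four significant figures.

From R = (v₀²/g) sin 2θ: sin 2θ = 14.5 × 423 / 9273.7 = 0.6614.
2θ = 41.41° or 180° − 41.41° = 138.6°, so θ = 20.70° or 69.30°.
The smaller angle is 20.70°.

20.70°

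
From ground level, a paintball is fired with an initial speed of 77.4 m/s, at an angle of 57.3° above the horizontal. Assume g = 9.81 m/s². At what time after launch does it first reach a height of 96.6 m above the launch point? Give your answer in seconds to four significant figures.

Resolve: vₓ = 77.40 cos 57.3° = 41.81 m/s and v_y0 = 77.40 sin 57.3° = 65.13 m/s.
Require v_y0 t − ½ g t² = 96.6, i.e. 4.905 t² − 65.13 t + 96.6 = 0.
t = [65.13 ± √(65.13² − 2·9.81·96.6)] / 9.81 = (65.13 ± 48.45) / 9.81, so t = 1.701 s or t = 11.58 s.
The first (ascending) time is 1.701 s.

1.701 s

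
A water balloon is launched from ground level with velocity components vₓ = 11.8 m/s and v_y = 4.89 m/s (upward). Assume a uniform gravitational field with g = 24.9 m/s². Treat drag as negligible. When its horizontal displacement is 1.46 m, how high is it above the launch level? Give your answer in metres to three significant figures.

0.414 m

x = vₓ t ⇒ t = 1.46/11.80 = 0.1237 s.
Height: y = v_y0 t − ½ g t² = 4.890 × 0.1237 − 12.45 × 0.1237² = 0.6050 − 0.1906 = 0.4144 m.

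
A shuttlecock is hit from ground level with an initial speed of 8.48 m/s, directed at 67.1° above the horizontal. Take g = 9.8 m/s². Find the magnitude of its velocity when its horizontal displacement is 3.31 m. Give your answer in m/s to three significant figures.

3.87 m/s

vₓ = 8.480 cos 67.1° = 3.300 m/s; v_y0 = 8.480 sin 67.1° = 7.812 m/s.
x = vₓ t ⇒ t = 3.31/3.300 = 1.003 s.
Vertical velocity there: v_y = v_y0 − g t = 7.812 − 9.80 × 1.003 = −2.019 m/s.
Speed: √(vₓ² + v_y²) = √(3.300² + 2.019²) = 3.868 m/s.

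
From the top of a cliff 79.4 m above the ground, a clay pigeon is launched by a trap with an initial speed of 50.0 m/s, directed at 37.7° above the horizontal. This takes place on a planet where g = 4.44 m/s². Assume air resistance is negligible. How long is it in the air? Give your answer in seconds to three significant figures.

16.0 s

Horizontal component vₓ = 50.00 cos 37.7° = 39.56 m/s; vertical v_y0 = 50.00 sin 37.7° = 30.58 m/s.
The projectile lands when y = 79.4 + (30.58) t − ½·4.44·t² = 0. Positive root: t = (30.58 + √(30.58² + 2·4.44·79.4)) / 4.44 = (30.58 + 40.50) / 4.44 = 16.01 s.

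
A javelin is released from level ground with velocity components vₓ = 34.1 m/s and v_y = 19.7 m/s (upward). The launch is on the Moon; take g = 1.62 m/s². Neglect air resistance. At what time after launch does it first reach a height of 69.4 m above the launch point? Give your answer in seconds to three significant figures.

4.27 s

Height y(t) = 19.70 t − 0.8100 t² = 69.4 gives 0.8100 t² − 19.70 t + 69.4 = 0.
t = [19.70 ± √(19.70² − 2·1.62·69.4)] / 1.62 = (19.70 ± 12.78) / 1.62, so t = 4.274 s or t = 20.05 s.
The first (ascending) time is 4.274 s.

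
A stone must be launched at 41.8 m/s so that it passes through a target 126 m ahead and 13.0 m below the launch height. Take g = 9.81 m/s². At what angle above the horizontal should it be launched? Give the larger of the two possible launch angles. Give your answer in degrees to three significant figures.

68.6°

Trajectory: y = x tanθ − g x² (1 + tan²θ)/(2v₀²). With x = 126, y = −13.0, v₀ = 41.8, g = 9.81:
44.57 tan²θ − 126 tanθ + (31.57) = 0.
tanθ = [126 ± √(126² − 4 × 44.57 × (31.57))] / (2 × 44.57) = (126 ± 101.2) / 89.14, giving tanθ = 0.2779 or 2.549.
θ = 15.53° or 68.58°; the larger is 68.58°.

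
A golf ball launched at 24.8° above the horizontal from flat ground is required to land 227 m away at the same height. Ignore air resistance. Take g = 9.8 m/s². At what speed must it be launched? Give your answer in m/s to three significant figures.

On level ground R = v₀² sin 2θ / g ⇒ v₀ = √(gR / sin 2θ).
v₀ = √(9.80 × 227 / sin 49.60°) = √(2225 / 0.7615) = √2921.2 = 54.05 m/s.

54.0 m/s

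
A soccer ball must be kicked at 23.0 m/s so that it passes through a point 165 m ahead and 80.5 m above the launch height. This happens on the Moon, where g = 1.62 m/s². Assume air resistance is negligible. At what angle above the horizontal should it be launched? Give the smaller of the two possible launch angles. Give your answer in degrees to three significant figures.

Trajectory: y = x tanθ − g x² (1 + tan²θ)/(2v₀²). With x = 165, y = 80.5, v₀ = 23.0, g = 1.62:
41.69 tan²θ − 165 tanθ + (122.2) = 0.
tanθ = [165 ± √(165² − 4 × 41.69 × (122.2))] / (2 × 41.69) = (165 ± 82.77) / 83.37, giving tanθ = 0.9863 or 2.972.
θ = 44.60° or 71.40°; the smaller is 44.60°.

44.6°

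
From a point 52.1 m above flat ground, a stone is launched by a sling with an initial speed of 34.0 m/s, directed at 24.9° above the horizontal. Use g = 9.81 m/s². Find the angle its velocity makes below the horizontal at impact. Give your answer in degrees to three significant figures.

48.6°

Resolve: vₓ = 34.00 cos 24.9° = 30.84 m/s and v_y0 = 34.00 sin 24.9° = 14.32 m/s.
Vertical motion (up positive, ground at y = 0): 4.905 t² − (14.32) t − 52.1 = 0, so t = (14.32 + √(14.32² + 2·9.81·52.1)) / 9.81 = (14.32 + 35.03) / 9.81 = 5.030 s.
At impact: v_y = v_y0 − g t = −35.03 m/s; vₓ = 30.84 m/s.
Angle below horizontal: arctan(|v_y|/vₓ) = arctan(35.03/30.84) = 48.64°.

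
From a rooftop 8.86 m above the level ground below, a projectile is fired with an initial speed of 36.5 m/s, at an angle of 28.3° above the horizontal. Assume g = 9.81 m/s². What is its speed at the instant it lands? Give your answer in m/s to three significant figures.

Components: vₓ = 36.50 cos 28.3° = 32.14 m/s, v_y0 = 36.50 sin 28.3° = 17.30 m/s.
With up positive and y = 0 at the ground: y(t) = 8.86 + (17.30) t − 4.905 t². Setting y = 0 and taking the positive root: t = [17.30 + √(17.30² + 2·9.81·8.86)] / 9.81 = (17.30 + 21.75) / 9.81 = 3.982 s.
Vertical velocity at impact: v_y = v_y0 − g t = 17.30 − 9.81 × 3.982 = −21.75 m/s.
Speed: |v| = √(vₓ² + v_y²) = √(32.14² + 21.75²) = 38.81 m/s.

38.8 m/s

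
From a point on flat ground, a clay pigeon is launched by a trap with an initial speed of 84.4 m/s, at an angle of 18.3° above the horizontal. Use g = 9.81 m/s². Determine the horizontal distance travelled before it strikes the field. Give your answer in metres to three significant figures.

Horizontal component vₓ = 84.40 cos 18.3° = 80.13 m/s; vertical v_y0 = 84.40 sin 18.3° = 26.50 m/s.
Time aloft: T = 2 v_y0 / g = 2 × 26.50 / 9.81 = 5.403 s.
Horizontal distance R = vₓ T = 80.13 × 5.403 = 432.9 m.

433 m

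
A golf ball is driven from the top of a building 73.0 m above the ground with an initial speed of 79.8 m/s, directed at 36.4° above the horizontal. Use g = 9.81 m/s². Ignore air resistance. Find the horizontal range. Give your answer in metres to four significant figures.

707.0 m

vₓ = 79.80 cos 36.4° = 64.23 m/s; v_y0 = 79.80 sin 36.4° = 47.35 m/s.
The projectile lands when y = 73.0 + (47.35) t − ½·9.81·t² = 0. Positive root: t = (47.35 + √(47.35² + 2·9.81·73.0)) / 9.81 = (47.35 + 60.62) / 9.81 = 11.01 s.
Horizontal distance: R = vₓ t = 64.23 × 11.01 = 707.0 m.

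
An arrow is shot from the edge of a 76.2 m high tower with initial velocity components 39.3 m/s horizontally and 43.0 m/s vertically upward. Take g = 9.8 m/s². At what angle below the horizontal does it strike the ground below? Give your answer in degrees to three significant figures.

With up positive and y = 0 at the ground: y(t) = 76.2 + (43.00) t − 4.900 t². Setting y = 0 and taking the positive root: t = [43.00 + √(43.00² + 2·9.80·76.2)] / 9.80 = (43.00 + 57.81) / 9.80 = 10.29 s.
At impact: v_y = v_y0 − g t = −57.81 m/s; vₓ = 39.30 m/s.
Angle below horizontal: arctan(|v_y|/vₓ) = arctan(57.81/39.30) = 55.79°.

55.8°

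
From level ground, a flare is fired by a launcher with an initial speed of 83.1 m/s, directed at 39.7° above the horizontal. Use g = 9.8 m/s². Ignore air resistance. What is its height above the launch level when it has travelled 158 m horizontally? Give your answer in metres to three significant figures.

vₓ = 83.10 cos 39.7° = 63.94 m/s; v_y0 = 83.10 sin 39.7° = 53.08 m/s.
x = vₓ t ⇒ t = 158/63.94 = 2.471 s.
Height: y = v_y0 t − ½ g t² = 53.08 × 2.471 − 4.900 × 2.471² = 131.2 − 29.92 = 101.3 m.

101 m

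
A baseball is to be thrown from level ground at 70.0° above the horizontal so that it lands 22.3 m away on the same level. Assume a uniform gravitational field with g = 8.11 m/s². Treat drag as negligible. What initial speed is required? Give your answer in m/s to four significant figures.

From R = (v₀² / g) sin 2θ: v₀ = √(gR / sin 2θ).
v₀ = √(8.11 × 22.3 / sin 140.0°) = √(180.9 / 0.6428) = √281.36 = 16.77 m/s.

16.77 m/s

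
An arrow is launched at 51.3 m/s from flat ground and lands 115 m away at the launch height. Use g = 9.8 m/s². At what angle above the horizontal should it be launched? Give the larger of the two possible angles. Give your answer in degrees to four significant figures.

77.32°

From R = (v₀²/g) sin 2θ: sin 2θ = 9.80 × 115 / 2631.7 = 0.4282.
2θ = 25.36° or 180° − 25.36° = 154.6°, so θ = 12.68° or 77.32°.
The larger angle is 77.32°.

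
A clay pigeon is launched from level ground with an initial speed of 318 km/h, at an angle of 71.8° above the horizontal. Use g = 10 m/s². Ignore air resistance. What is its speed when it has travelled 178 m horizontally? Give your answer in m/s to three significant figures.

Convert: 318 km/h = 318/3.6 = 88.33 m/s.
vₓ = 88.33 cos 71.8° = 27.59 m/s; v_y0 = 88.33 sin 71.8° = 83.91 m/s.
x = vₓ t ⇒ t = 178/27.59 = 6.452 s.
Vertical velocity there: v_y = v_y0 − g t = 83.91 − 10.0 × 6.452 = 19.40 m/s.
Speed: √(vₓ² + v_y²) = √(27.59² + 19.40²) = 33.73 m/s.

33.7 m/s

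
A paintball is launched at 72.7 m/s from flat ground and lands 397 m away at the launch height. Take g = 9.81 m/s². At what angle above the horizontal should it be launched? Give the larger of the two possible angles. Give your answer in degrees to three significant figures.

R = v₀² sin 2θ / g gives sin 2θ = gR/v₀² = 9.81·397/72.7² = 0.7369.
2θ = 47.47° or 180° − 47.47° = 132.5°, so θ = 23.73° or 66.27°.
The larger angle is 66.27°.

66.3°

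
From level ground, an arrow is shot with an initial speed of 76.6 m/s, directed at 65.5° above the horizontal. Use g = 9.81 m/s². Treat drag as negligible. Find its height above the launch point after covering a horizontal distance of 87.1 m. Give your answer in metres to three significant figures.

154 m

Resolve: vₓ = 76.60 cos 65.5° = 31.77 m/s and v_y0 = 76.60 sin 65.5° = 69.70 m/s.
Time to reach x = 87.1 m: t = x/vₓ = 87.1/31.77 = 2.742 s.
Height: y = v_y0 t − ½ g t² = 69.70 × 2.742 − 4.905 × 2.742² = 191.1 − 36.88 = 154.2 m.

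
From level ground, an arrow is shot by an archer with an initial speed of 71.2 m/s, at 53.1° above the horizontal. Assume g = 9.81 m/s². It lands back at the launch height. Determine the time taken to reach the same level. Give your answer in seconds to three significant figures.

Components: vₓ = 71.20 cos 53.1° = 42.75 m/s, v_y0 = 71.20 sin 53.1° = 56.94 m/s.
Landing at launch height ⇒ T = 2 v_y0 / g = 2 × 56.94 / 9.81 = 11.61 s.

11.6 s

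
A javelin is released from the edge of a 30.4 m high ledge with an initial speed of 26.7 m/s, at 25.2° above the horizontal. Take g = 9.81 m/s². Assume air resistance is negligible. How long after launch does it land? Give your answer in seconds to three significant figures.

Components: vₓ = 26.70 cos 25.2° = 24.16 m/s, v_y0 = 26.70 sin 25.2° = 11.37 m/s.
Vertical motion (up positive, ground at y = 0): 4.905 t² − (11.37) t − 30.4 = 0, so t = (11.37 + √(11.37² + 2·9.81·30.4)) / 9.81 = (11.37 + 26.94) / 9.81 = 3.905 s.

3.90 s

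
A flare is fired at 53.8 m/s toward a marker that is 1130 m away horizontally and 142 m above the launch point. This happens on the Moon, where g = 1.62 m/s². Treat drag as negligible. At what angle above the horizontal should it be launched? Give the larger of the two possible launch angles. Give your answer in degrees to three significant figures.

Trajectory: y = x tanθ − g x² (1 + tan²θ)/(2v₀²). With x = 1130, y = 142, v₀ = 53.8, g = 1.62:
357.3 tan²θ − 1130 tanθ + (499.3) = 0.
tanθ = [1130 ± √(1130² − 4 × 357.3 × (499.3))] / (2 × 357.3) = (1130 ± 750.5) / 714.7, giving tanθ = 0.5311 or 2.631.
θ = 27.97° or 69.19°; the larger is 69.19°.

69.2°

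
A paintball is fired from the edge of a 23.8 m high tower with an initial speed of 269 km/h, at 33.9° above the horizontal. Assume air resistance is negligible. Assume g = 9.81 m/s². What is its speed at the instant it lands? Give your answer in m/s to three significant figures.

Convert: 269 km/h = 269/3.6 = 74.72 m/s.
Resolve: vₓ = 74.72 cos 33.9° = 62.02 m/s and v_y0 = 74.72 sin 33.9° = 41.68 m/s.
With up positive and y = 0 at the ground: y(t) = 23.8 + (41.68) t − 4.905 t². Setting y = 0 and taking the positive root: t = [41.68 + √(41.68² + 2·9.81·23.8)] / 9.81 = (41.68 + 46.95) / 9.81 = 9.034 s.
Vertical velocity at impact: v_y = v_y0 − g t = 41.68 − 9.81 × 9.034 = −46.95 m/s.
Speed: |v| = √(vₓ² + v_y²) = √(62.02² + 46.95²) = 77.78 m/s.

77.8 m/s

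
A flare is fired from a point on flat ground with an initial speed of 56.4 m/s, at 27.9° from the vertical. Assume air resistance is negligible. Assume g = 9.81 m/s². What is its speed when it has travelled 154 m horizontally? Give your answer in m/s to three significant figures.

Components: vₓ = 56.40 sin 27.9° = 26.39 m/s, v_y0 = 56.40 cos 27.9° = 49.84 m/s.
At x = 154 m, t = x/vₓ = 154/26.39 = 5.835 s.
Vertical velocity there: v_y = v_y0 − g t = 49.84 − 9.81 × 5.835 = −7.400 m/s.
Speed: √(vₓ² + v_y²) = √(26.39² + 7.400²) = 27.41 m/s.

27.4 m/s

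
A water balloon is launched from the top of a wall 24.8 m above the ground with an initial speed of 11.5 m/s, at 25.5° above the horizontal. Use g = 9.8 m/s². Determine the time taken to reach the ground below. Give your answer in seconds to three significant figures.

2.81 s

vₓ = 11.50 cos 25.5° = 10.38 m/s; v_y0 = 11.50 sin 25.5° = 4.951 m/s.
The projectile lands when y = 24.8 + (4.951) t − ½·9.80·t² = 0. Positive root: t = (4.951 + √(4.951² + 2·9.80·24.8)) / 9.80 = (4.951 + 22.60) / 9.80 = 2.811 s.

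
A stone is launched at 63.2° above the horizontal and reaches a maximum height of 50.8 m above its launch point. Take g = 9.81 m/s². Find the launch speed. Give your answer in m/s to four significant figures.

At the peak v_y = 0, so v_y0 = √(2gH) = √(2 × 9.81 × 50.8) = 31.57 m/s.
v_y0 = v₀ sin θ ⇒ v₀ = 31.57 / sin 63.2° = 35.37 m/s.

35.37 m/s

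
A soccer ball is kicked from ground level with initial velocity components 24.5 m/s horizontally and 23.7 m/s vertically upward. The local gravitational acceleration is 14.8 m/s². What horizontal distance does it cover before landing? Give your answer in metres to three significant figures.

Time aloft: T = 2 v_y0 / g = 2 × 23.70 / 14.8 = 3.203 s.
Range: R = vₓ T = 24.50 × 3.203 = 78.47 m.

78.5 m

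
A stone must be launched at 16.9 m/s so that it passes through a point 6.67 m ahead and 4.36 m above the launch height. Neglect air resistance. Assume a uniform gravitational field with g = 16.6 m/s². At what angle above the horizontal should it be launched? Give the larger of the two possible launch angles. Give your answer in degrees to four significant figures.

Trajectory: y = x tanθ − g x² (1 + tan²θ)/(2v₀²). With x = 6.67, y = 4.36, v₀ = 16.9, g = 16.6:
1.293 tan²θ − 6.67 tanθ + (5.653) = 0.
tanθ = [6.67 ± √(6.67² − 4 × 1.293 × (5.653))] / (2 × 1.293) = (6.67 ± 3.906) / 2.586, giving tanθ = 1.069 or 4.090.
θ = 46.91° or 76.26°; the larger is 76.26°.

76.26°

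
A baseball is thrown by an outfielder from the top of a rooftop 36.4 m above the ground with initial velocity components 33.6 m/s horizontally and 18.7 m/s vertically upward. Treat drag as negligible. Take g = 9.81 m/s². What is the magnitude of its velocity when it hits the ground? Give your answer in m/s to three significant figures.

Vertical motion (up positive, ground at y = 0): 4.905 t² − (18.70) t − 36.4 = 0, so t = (18.70 + √(18.70² + 2·9.81·36.4)) / 9.81 = (18.70 + 32.62) / 9.81 = 5.231 s.
Vertical velocity at impact: v_y = v_y0 − g t = 18.70 − 9.81 × 5.231 = −32.62 m/s.
Speed: |v| = √(vₓ² + v_y²) = √(33.60² + 32.62²) = 46.83 m/s.

46.8 m/s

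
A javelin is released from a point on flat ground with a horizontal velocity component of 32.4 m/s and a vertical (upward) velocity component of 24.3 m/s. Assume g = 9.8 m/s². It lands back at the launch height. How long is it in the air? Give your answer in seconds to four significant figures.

4.959 s

Landing at launch height ⇒ T = 2 v_y0 / g = 2 × 24.30 / 9.80 = 4.959 s.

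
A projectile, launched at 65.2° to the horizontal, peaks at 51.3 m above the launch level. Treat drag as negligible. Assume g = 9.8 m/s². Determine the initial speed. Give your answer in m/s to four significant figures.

34.93 m/s

At the peak v_y = 0, so v_y0 = √(2gH) = √(2 × 9.80 × 51.3) = 31.71 m/s.
v_y0 = v₀ sin θ ⇒ v₀ = 31.71 / sin 65.2° = 34.93 m/s.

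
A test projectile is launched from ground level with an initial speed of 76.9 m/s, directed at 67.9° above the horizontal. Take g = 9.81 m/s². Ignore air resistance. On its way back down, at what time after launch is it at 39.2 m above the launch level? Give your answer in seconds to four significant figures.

13.95 s

Resolve: vₓ = 76.90 cos 67.9° = 28.93 m/s and v_y0 = 76.90 sin 67.9° = 71.25 m/s.
Set y = v_y0 t − ½ g t² = 39.2: 4.905 t² − 71.25 t + 39.2 = 0.
t = [71.25 ± √(71.25² − 2·9.81·39.2)] / 9.81 = (71.25 ± 65.63) / 9.81, so t = 0.5728 s or t = 13.95 s.
The descending-branch root is 13.95 s.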